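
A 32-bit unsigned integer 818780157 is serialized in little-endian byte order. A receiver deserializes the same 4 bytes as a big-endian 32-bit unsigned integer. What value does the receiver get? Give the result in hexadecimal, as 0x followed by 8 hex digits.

818780157 in 32-bit hexadecimal is 0x30CD97FD.
Stored little-endian, the bytes at ascending addresses are FD 97 CD 30.
Read back as big-endian, the last byte is least significant, giving 0xFD97CD30.

0xFD97CD30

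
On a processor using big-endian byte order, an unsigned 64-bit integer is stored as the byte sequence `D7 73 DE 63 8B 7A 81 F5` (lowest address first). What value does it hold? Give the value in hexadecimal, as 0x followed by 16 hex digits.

In big-endian order the high byte comes first in memory.
The bytes are already most-significant first: 0xD773DE638B7A81F5.

0xD773DE638B7A81F5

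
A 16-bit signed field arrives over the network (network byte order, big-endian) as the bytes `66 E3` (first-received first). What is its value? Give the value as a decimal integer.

26339

In big-endian order the high byte comes first in memory.
The bytes are already most-significant first: 0x66E3.
0x66E3 = 26339.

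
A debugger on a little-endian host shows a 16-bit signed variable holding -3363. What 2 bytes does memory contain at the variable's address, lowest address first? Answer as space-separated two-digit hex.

DD F2

Two's complement of -3363 in 16 bits: 3363 = 0x0D23; invert → 0xF2DC; add 1 → 0xF2DD.
Split into bytes (most-significant first): F2 DD.
Little-endian: lowest address holds the least-significant byte.
So at ascending addresses the bytes are DD F2.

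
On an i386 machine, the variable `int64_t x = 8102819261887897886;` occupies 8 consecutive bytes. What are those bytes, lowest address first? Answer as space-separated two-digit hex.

8102819261887897886 in hexadecimal, padded to 64 bits, is 0x7072FF302805611E.
Split into bytes (most-significant first): 70 72 FF 30 28 05 61 1E.
Little-endian: lowest address holds the least-significant byte.
So at ascending addresses the bytes are 1E 61 05 28 30 FF 72 70.

1E 61 05 28 30 FF 72 70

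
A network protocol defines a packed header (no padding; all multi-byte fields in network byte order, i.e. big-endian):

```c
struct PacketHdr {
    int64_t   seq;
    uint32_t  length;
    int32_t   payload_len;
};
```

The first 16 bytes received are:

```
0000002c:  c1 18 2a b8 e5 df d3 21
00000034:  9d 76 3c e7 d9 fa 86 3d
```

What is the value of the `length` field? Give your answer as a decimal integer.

2641771751

`length` follows `seq` (8 bytes), so it starts at byte offset 8 and occupies 4 bytes.
Bytes at offsets 8..11: 9D 76 3C E7.
Big-endian stores the most-significant byte at the lowest address.
The bytes are already most-significant first: 0x9D763CE7.
0x9D763CE7 = 2641771751.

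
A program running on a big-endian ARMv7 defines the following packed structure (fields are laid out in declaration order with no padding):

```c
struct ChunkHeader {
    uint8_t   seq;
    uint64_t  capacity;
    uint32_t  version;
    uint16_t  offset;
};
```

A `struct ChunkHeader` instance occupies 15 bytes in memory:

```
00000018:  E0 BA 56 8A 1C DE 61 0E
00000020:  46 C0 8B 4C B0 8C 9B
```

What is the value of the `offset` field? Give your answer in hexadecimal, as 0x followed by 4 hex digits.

`offset` follows `seq` (1 B), `capacity` (8 B), `version` (4 B), so it starts at offset 1 + 8 + 4 = 13 and occupies 2 bytes.
Bytes at offsets 13..14: 8C 9B.
Big-endian stores the most-significant byte at the lowest address.
The bytes are already most-significant first: 0x8C9B.

0x8C9B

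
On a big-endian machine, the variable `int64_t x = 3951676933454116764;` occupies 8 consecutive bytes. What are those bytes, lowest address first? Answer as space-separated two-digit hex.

3951676933454116764 in hexadecimal, padded to 64 bits, is 0x36D72D3BEDA3379C.
Split into bytes (most-significant first): 36 D7 2D 3B ED A3 37 9C.
In big-endian order the high byte comes first in memory.
So the memory order matches the most-significant-first order: 36 D7 2D 3B ED A3 37 9C.

36 D7 2D 3B ED A3 37 9C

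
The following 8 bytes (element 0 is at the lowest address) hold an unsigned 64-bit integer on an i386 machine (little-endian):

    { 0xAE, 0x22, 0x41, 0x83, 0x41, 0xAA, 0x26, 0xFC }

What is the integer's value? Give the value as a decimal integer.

Little-endian stores the least-significant byte at the lowest address.
Reassemble most-significant byte first: FC 26 AA 41 83 41 22 AE → 0xFC26AA41834122AE.
0xFC26AA41834122AE = 18169396945024524974.

18169396945024524974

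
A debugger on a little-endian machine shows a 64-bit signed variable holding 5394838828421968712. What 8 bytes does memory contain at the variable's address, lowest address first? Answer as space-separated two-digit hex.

5394838828421968712 in hexadecimal, padded to 64 bits, is 0x4ADE5154D4937348.
Split into bytes (most-significant first): 4A DE 51 54 D4 93 73 48.
Little-endian stores the least-significant byte at the lowest address.
So at ascending addresses the bytes are 48 73 93 D4 54 51 DE 4A.

48 73 93 D4 54 51 DE 4A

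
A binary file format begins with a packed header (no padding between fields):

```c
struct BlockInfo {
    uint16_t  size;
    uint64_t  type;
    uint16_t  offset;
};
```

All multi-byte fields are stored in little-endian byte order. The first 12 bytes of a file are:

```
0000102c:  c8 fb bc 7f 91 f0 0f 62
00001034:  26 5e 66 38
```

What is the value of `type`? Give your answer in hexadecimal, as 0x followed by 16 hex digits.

`type` follows `size` (2 bytes), so it starts at byte offset 2 and occupies 8 bytes.
Bytes at offsets 2..9: BC 7F 91 F0 0F 62 26 5E.
Little-endian stores the least-significant byte at the lowest address.
Reassemble most-significant byte first: 5E 26 62 0F F0 91 7F BC → 0x5E26620FF0917FBC.

0x5E26620FF0917FBC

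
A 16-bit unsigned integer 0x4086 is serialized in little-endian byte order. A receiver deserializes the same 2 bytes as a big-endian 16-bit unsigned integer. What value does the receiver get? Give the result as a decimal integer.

34368

Stored little-endian, the bytes at ascending addresses are 86 40.
Read back as big-endian, the last byte is least significant, giving 0x8640.
0x8640 = 34368.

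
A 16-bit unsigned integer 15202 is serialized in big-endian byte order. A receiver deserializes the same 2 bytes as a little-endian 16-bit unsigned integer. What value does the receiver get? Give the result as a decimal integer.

15202 in 16-bit hexadecimal is 0x3B62.
Stored big-endian, the bytes at ascending addresses are 3B 62.
Read back as little-endian, the first byte is least significant, giving 0x623B.
0x623B = 25147.

25147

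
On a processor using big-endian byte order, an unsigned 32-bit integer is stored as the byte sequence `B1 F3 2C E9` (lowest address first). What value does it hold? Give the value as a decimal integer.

2985503977

Big-endian: lowest address holds the most-significant byte.
The bytes are already most-significant first: 0xB1F32CE9.
0xB1F32CE9 = 2985503977.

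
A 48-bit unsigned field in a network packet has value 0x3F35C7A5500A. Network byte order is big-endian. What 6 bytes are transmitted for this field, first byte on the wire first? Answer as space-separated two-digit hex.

Split into bytes (most-significant first): 3F 35 C7 A5 50 0A.
Big-endian stores the most-significant byte at the lowest address.
So the memory order matches the most-significant-first order: 3F 35 C7 A5 50 0A.

3F 35 C7 A5 50 0A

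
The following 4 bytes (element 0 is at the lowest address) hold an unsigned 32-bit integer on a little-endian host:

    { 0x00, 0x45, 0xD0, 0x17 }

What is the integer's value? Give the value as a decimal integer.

399525120

Little-endian stores the least-significant byte at the lowest address.
Reassemble most-significant byte first: 17 D0 45 00 → 0x17D04500.
0x17D04500 = 399525120.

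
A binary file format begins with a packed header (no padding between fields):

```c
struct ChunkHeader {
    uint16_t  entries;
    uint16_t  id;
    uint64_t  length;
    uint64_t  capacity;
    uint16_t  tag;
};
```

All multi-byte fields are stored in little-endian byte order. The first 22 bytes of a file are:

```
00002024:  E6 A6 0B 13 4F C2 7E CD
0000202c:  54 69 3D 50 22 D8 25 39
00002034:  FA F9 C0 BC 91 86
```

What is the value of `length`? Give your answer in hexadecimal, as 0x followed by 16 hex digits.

`length` follows `entries` (2 B), `id` (2 B), so it starts at offset 2 + 2 = 4 and occupies 8 bytes.
Bytes at offsets 4..11: 4F C2 7E CD 54 69 3D 50.
In little-endian order the low byte comes first in memory.
Reassemble most-significant byte first: 50 3D 69 54 CD 7E C2 4F → 0x503D6954CD7EC24F.

0x503D6954CD7EC24F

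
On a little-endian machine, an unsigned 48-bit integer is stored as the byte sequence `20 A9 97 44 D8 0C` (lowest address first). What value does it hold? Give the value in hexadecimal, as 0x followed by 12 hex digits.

Little-endian stores the least-significant byte at the lowest address.
Reassemble most-significant byte first: 0C D8 44 97 A9 20 → 0x0CD84497A920.

0x0CD84497A920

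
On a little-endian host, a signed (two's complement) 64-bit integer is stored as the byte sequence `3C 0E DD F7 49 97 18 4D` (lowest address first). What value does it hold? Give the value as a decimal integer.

Little-endian: lowest address holds the least-significant byte.
Reassemble most-significant byte first: 4D 18 97 49 F7 DD 0E 3C → 0x4D189749F7DD0E3C.
0x4D189749F7DD0E3C = 5555356484308373052.

5555356484308373052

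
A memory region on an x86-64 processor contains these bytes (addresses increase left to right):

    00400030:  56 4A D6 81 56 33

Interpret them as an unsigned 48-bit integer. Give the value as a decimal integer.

Little-endian: lowest address holds the least-significant byte.
Reassemble most-significant byte first: 33 56 81 D6 4A 56 → 0x335681D64A56.
0x335681D64A56 = 56446638508630.

56446638508630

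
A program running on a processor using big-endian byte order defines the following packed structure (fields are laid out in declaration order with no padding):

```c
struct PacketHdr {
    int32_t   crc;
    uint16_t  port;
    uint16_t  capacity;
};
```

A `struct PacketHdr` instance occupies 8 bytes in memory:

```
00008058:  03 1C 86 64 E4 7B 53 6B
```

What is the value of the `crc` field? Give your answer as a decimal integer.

`crc` is the first field, at byte offset 0, occupying 4 bytes.
Bytes at offsets 0..3: 03 1C 86 64.
Big-endian stores the most-significant byte at the lowest address.
The bytes are already most-significant first: 0x031C8664.
0x031C8664 = 52201060.

52201060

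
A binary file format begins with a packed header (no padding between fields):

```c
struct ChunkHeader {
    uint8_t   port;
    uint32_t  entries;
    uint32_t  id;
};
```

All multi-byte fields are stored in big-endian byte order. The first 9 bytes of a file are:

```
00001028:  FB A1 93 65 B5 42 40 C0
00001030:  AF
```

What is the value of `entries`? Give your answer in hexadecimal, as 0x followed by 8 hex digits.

`entries` follows `port` (1 byte), so it starts at byte offset 1 and occupies 4 bytes.
Bytes at offsets 1..4: A1 93 65 B5.
Big-endian stores the most-significant byte at the lowest address.
The bytes are already most-significant first: 0xA19365B5.

0xA19365B5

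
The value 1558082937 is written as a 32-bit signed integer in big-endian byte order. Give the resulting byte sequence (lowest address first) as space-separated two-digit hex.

5C DE 75 79

1558082937 in hexadecimal, padded to 32 bits, is 0x5CDE7579.
Split into bytes (most-significant first): 5C DE 75 79.
Big-endian stores the most-significant byte at the lowest address.
So the memory order matches the most-significant-first order: 5C DE 75 79.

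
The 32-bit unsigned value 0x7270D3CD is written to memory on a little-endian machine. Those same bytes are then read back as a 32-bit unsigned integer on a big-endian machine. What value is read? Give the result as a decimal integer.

Stored little-endian, the bytes at ascending addresses are CD D3 70 72.
Read back as big-endian, the last byte is least significant, giving 0xCDD37072.
0xCDD37072 = 3453186162.

3453186162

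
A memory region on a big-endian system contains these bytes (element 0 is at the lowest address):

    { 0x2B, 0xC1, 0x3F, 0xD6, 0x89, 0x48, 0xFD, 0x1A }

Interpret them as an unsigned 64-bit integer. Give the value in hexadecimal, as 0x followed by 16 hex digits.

Big-endian stores the most-significant byte at the lowest address.
The bytes are already most-significant first: 0x2BC13FD68948FD1A.

0x2BC13FD68948FD1A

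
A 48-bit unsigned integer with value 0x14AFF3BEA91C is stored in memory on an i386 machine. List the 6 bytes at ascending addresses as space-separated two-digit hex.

1C A9 BE F3 AF 14

Split into bytes (most-significant first): 14 AF F3 BE A9 1C.
Little-endian: lowest address holds the least-significant byte.
So at ascending addresses the bytes are 1C A9 BE F3 AF 14.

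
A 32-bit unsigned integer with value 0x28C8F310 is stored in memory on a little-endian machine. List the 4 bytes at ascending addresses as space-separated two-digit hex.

10 F3 C8 28

Split into bytes (most-significant first): 28 C8 F3 10.
Little-endian: lowest address holds the least-significant byte.
So at ascending addresses the bytes are 10 F3 C8 28.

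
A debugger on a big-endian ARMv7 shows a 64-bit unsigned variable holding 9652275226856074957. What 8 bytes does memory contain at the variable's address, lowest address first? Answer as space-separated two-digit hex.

9652275226856074957 in hexadecimal, padded to 64 bits, is 0x85F3C52DCB0F2ECD.
Split into bytes (most-significant first): 85 F3 C5 2D CB 0F 2E CD.
Big-endian stores the most-significant byte at the lowest address.
So the memory order matches the most-significant-first order: 85 F3 C5 2D CB 0F 2E CD.

85 F3 C5 2D CB 0F 2E CD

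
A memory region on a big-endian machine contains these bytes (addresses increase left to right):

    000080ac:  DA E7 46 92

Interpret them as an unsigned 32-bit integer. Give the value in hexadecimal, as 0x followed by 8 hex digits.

Big-endian stores the most-significant byte at the lowest address.
The bytes are already most-significant first: 0xDAE74692.

0xDAE74692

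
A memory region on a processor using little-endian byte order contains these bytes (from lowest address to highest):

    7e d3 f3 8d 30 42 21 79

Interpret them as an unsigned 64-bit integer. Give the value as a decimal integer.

Little-endian stores the least-significant byte at the lowest address.
Reassemble most-significant byte first: 79 21 42 30 8D F3 D3 7E → 0x792142308DF3D37E.
0x792142308DF3D37E = 8728330329128162174.

8728330329128162174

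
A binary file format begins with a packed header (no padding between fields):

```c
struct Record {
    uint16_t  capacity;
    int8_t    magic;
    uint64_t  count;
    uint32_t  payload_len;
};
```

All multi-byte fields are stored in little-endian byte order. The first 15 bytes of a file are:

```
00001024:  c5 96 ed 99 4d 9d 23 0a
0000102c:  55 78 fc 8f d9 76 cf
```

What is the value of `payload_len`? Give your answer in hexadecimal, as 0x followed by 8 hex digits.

0xCF76D98F

`payload_len` follows `capacity` (2 B), `magic` (1 B), `count` (8 B), so it starts at offset 2 + 1 + 8 = 11 and occupies 4 bytes.
Bytes at offsets 11..14: 8F D9 76 CF.
Little-endian: lowest address holds the least-significant byte.
Reassemble most-significant byte first: CF 76 D9 8F → 0xCF76D98F.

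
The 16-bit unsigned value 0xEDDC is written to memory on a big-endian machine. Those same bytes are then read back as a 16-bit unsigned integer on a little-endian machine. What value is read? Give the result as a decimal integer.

56557

Stored big-endian, the bytes at ascending addresses are ED DC.
Read back as little-endian, the first byte is least significant, giving 0xDCED.
0xDCED = 56557.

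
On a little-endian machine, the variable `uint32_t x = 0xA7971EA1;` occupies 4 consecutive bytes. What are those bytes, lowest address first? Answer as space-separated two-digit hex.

Split into bytes (most-significant first): A7 97 1E A1.
In little-endian order the low byte comes first in memory.
So at ascending addresses the bytes are A1 1E 97 A7.

A1 1E 97 A7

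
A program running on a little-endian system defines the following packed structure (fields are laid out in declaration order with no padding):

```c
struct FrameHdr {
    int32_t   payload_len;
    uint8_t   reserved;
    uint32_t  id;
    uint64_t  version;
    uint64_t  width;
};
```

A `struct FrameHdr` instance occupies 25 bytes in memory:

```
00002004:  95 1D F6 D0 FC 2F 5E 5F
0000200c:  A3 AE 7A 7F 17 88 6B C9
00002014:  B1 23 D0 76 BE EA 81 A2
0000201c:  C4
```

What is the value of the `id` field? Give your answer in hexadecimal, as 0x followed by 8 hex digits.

`id` follows `payload_len` (4 B), `reserved` (1 B), so it starts at offset 4 + 1 = 5 and occupies 4 bytes.
Bytes at offsets 5..8: 2F 5E 5F A3.
Little-endian stores the least-significant byte at the lowest address.
Reassemble most-significant byte first: A3 5F 5E 2F → 0xA35F5E2F.

0xA35F5E2F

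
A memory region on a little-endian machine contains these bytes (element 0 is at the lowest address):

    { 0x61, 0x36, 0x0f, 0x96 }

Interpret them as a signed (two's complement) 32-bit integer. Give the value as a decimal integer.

Little-endian: lowest address holds the least-significant byte.
Reassemble most-significant byte first: 96 0F 36 61 → 0x960F3661.
Top bit is set, so as a signed 32-bit value this is 0x960F3661 − 2^32 = -1777387935.

-1777387935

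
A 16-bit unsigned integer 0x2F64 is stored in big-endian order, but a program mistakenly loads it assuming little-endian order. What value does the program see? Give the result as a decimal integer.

25647

Stored big-endian, the bytes at ascending addresses are 2F 64.
Read back as little-endian, the first byte is least significant, giving 0x642F.
0x642F = 25647.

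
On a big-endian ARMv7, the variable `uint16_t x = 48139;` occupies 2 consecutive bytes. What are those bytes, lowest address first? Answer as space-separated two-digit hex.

48139 in hexadecimal, padded to 16 bits, is 0xBC0B.
Split into bytes (most-significant first): BC 0B.
In big-endian order the high byte comes first in memory.
So the memory order matches the most-significant-first order: BC 0B.

BC 0B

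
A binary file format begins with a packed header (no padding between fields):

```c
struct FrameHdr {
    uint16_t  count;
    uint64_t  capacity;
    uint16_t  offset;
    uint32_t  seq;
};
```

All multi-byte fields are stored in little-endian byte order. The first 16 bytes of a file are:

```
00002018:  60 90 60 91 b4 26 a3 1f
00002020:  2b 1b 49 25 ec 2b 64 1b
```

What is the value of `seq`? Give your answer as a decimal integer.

`seq` follows `count` (2 B), `capacity` (8 B), `offset` (2 B), so it starts at offset 2 + 8 + 2 = 12 and occupies 4 bytes.
Bytes at offsets 12..15: EC 2B 64 1B.
Little-endian: lowest address holds the least-significant byte.
Reassemble most-significant byte first: 1B 64 2B EC → 0x1B642BEC.
0x1B642BEC = 459549676.

459549676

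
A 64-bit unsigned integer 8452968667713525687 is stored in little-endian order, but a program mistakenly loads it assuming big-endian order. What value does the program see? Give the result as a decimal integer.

13211189317465689717

8452968667713525687 in 64-bit hexadecimal is 0x754EFA37B09257B7.
Stored little-endian, the bytes at ascending addresses are B7 57 92 B0 37 FA 4E 75.
Read back as big-endian, the last byte is least significant, giving 0xB75792B037FA4E75.
0xB75792B037FA4E75 = 13211189317465689717.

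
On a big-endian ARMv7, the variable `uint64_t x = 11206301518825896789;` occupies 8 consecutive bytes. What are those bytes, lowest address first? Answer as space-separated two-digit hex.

9B 84 C7 DB 9B 89 BB 55

11206301518825896789 in hexadecimal, padded to 64 bits, is 0x9B84C7DB9B89BB55.
Split into bytes (most-significant first): 9B 84 C7 DB 9B 89 BB 55.
Big-endian: lowest address holds the most-significant byte.
So the memory order matches the most-significant-first order: 9B 84 C7 DB 9B 89 BB 55.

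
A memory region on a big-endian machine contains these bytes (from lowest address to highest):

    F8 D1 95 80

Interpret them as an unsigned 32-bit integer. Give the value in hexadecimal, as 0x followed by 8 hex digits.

0xF8D19580

Big-endian stores the most-significant byte at the lowest address.
The bytes are already most-significant first: 0xF8D19580.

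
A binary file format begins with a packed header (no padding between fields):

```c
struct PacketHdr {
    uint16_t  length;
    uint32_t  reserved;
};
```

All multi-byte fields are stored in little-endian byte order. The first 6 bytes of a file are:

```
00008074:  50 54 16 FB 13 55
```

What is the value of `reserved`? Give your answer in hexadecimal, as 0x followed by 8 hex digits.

0x5513FB16

`reserved` follows `length` (2 bytes), so it starts at byte offset 2 and occupies 4 bytes.
Bytes at offsets 2..5: 16 FB 13 55.
Little-endian stores the least-significant byte at the lowest address.
Reassemble most-significant byte first: 55 13 FB 16 → 0x5513FB16.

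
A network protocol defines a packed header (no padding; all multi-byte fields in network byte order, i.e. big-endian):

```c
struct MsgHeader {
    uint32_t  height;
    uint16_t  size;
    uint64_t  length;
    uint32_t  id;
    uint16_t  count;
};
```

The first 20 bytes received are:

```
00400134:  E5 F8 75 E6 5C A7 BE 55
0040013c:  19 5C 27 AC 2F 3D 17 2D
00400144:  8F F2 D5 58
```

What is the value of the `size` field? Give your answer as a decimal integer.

`size` follows `height` (4 bytes), so it starts at byte offset 4 and occupies 2 bytes.
Bytes at offsets 4..5: 5C A7.
Big-endian: lowest address holds the most-significant byte.
The bytes are already most-significant first: 0x5CA7.
0x5CA7 = 23719.

23719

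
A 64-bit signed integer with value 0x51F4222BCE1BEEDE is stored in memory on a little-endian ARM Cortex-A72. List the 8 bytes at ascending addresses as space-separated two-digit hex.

Split into bytes (most-significant first): 51 F4 22 2B CE 1B EE DE.
In little-endian order the low byte comes first in memory.
So at ascending addresses the bytes are DE EE 1B CE 2B 22 F4 51.

DE EE 1B CE 2B 22 F4 51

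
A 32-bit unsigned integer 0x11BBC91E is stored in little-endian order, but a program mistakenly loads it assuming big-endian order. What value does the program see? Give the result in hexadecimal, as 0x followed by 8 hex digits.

Stored little-endian, the bytes at ascending addresses are 1E C9 BB 11.
Read back as big-endian, the last byte is least significant, giving 0x1EC9BB11.

0x1EC9BB11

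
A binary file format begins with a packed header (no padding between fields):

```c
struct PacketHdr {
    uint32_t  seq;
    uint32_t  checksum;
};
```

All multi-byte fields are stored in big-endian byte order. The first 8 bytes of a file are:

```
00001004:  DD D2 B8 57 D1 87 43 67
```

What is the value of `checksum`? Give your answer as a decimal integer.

3515302759

`checksum` follows `seq` (4 bytes), so it starts at byte offset 4 and occupies 4 bytes.
Bytes at offsets 4..7: D1 87 43 67.
In big-endian order the high byte comes first in memory.
The bytes are already most-significant first: 0xD1874367.
0xD1874367 = 3515302759.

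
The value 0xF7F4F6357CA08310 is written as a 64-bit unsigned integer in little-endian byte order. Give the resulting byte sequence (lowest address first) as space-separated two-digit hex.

Split into bytes (most-significant first): F7 F4 F6 35 7C A0 83 10.
Little-endian: lowest address holds the least-significant byte.
So at ascending addresses the bytes are 10 83 A0 7C 35 F6 F4 F7.

10 83 A0 7C 35 F6 F4 F7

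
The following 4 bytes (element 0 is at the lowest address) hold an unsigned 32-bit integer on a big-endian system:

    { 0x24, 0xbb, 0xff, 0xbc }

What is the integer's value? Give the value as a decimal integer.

Big-endian: lowest address holds the most-significant byte.
The bytes are already most-significant first: 0x24BBFFBC.
0x24BBFFBC = 616300476.

616300476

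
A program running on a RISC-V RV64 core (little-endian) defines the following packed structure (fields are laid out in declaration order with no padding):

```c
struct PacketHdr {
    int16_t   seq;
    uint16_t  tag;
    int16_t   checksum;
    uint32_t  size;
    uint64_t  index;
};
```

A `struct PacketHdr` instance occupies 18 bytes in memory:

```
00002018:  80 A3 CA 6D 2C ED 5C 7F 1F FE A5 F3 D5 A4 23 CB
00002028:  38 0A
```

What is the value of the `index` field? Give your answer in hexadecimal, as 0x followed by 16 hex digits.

0x0A38CB23A4D5F3A5

`index` follows `seq` (2 B), `tag` (2 B), `checksum` (2 B), `size` (4 B), so it starts at offset 2 + 2 + 2 + 4 = 10 and occupies 8 bytes.
Bytes at offsets 10..17: A5 F3 D5 A4 23 CB 38 0A.
In little-endian order the low byte comes first in memory.
Reassemble most-significant byte first: 0A 38 CB 23 A4 D5 F3 A5 → 0x0A38CB23A4D5F3A5.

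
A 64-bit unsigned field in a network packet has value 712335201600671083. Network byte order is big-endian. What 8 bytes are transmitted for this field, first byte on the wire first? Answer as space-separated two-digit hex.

712335201600671083 in hexadecimal, padded to 64 bits, is 0x09E2B9177C6A0D6B.
Split into bytes (most-significant first): 09 E2 B9 17 7C 6A 0D 6B.
Big-endian stores the most-significant byte at the lowest address.
So the memory order matches the most-significant-first order: 09 E2 B9 17 7C 6A 0D 6B.

09 E2 B9 17 7C 6A 0D 6B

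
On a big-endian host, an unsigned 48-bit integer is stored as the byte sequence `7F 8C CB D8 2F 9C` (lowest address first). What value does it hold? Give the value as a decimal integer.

Big-endian stores the most-significant byte at the lowest address.
The bytes are already most-significant first: 0x7F8CCBD82F9C.
0x7F8CCBD82F9C = 140242692091804.

140242692091804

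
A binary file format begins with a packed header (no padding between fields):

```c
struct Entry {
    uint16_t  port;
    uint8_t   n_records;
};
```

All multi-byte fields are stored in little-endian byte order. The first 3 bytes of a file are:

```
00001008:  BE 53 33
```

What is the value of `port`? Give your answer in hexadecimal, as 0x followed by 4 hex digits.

`port` is the first field, at byte offset 0, occupying 2 bytes.
Bytes at offsets 0..1: BE 53.
In little-endian order the low byte comes first in memory.
Reassemble most-significant byte first: 53 BE → 0x53BE.

0x53BE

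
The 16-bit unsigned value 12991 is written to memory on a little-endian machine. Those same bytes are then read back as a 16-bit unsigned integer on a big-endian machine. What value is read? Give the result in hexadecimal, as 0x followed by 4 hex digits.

12991 in 16-bit hexadecimal is 0x32BF.
Stored little-endian, the bytes at ascending addresses are BF 32.
Read back as big-endian, the last byte is least significant, giving 0xBF32.

0xBF32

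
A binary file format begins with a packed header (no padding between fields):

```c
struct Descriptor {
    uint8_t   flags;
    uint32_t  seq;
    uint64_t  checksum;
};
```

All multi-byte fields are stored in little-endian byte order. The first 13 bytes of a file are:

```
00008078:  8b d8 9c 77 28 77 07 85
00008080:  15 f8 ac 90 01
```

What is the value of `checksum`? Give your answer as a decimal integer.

`checksum` follows `flags` (1 B), `seq` (4 B), so it starts at offset 1 + 4 = 5 and occupies 8 bytes.
Bytes at offsets 5..12: 77 07 85 15 F8 AC 90 01.
Little-endian: lowest address holds the least-significant byte.
Reassemble most-significant byte first: 01 90 AC F8 15 85 07 77 → 0x0190ACF815850777.
0x0190ACF815850777 = 112780172197169015.

112780172197169015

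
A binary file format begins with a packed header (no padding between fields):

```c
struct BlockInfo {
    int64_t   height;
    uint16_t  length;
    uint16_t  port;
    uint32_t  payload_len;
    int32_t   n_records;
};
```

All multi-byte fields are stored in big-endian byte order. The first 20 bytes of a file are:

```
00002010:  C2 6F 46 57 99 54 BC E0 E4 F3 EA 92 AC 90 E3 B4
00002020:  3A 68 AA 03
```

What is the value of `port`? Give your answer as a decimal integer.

`port` follows `height` (8 B), `length` (2 B), so it starts at offset 8 + 2 = 10 and occupies 2 bytes.
Bytes at offsets 10..11: EA 92.
Big-endian: lowest address holds the most-significant byte.
The bytes are already most-significant first: 0xEA92.
0xEA92 = 60050.

60050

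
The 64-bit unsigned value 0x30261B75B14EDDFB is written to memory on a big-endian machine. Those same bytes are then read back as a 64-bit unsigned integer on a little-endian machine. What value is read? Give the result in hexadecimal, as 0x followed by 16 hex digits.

Stored big-endian, the bytes at ascending addresses are 30 26 1B 75 B1 4E DD FB.
Read back as little-endian, the first byte is least significant, giving 0xFBDD4EB1751B2630.

0xFBDD4EB1751B2630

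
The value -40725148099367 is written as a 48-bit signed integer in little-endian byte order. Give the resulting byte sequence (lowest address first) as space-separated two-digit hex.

D9 9C 03 F0 F5 DA

Two's complement of -40725148099367 in 48 bits: 40725148099367 = 0x250A0FFC6327; invert → 0xDAF5F0039CD8; add 1 → 0xDAF5F0039CD9.
Split into bytes (most-significant first): DA F5 F0 03 9C D9.
Little-endian stores the least-significant byte at the lowest address.
So at ascending addresses the bytes are D9 9C 03 F0 F5 DA.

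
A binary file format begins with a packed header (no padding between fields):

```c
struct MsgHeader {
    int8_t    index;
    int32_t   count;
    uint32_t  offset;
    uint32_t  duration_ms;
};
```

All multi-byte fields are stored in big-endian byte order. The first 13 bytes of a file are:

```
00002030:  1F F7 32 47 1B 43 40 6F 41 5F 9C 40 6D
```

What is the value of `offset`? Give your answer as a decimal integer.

1128296257

`offset` follows `index` (1 B), `count` (4 B), so it starts at offset 1 + 4 = 5 and occupies 4 bytes.
Bytes at offsets 5..8: 43 40 6F 41.
In big-endian order the high byte comes first in memory.
The bytes are already most-significant first: 0x43406F41.
0x43406F41 = 1128296257.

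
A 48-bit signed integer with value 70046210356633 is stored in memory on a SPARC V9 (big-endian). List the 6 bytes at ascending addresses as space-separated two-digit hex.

70046210356633 in hexadecimal, padded to 48 bits, is 0x3FB4E77C7599.
Split into bytes (most-significant first): 3F B4 E7 7C 75 99.
Big-endian: lowest address holds the most-significant byte.
So the memory order matches the most-significant-first order: 3F B4 E7 7C 75 99.

3F B4 E7 7C 75 99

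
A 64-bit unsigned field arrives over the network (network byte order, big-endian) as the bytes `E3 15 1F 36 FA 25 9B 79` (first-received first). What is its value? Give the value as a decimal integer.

16363019142106028921

Big-endian: lowest address holds the most-significant byte.
The bytes are already most-significant first: 0xE3151F36FA259B79.
0xE3151F36FA259B79 = 16363019142106028921.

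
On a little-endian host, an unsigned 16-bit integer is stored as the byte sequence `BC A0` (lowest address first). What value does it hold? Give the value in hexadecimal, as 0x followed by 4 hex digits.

In little-endian order the low byte comes first in memory.
Reassemble most-significant byte first: A0 BC → 0xA0BC.

0xA0BC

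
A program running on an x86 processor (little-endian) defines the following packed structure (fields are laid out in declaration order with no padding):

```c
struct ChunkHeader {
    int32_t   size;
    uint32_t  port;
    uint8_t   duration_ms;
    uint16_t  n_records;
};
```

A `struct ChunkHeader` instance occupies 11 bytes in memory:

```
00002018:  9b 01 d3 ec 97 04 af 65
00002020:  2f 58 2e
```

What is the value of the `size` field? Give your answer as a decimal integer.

-321715813

`size` is the first field, at byte offset 0, occupying 4 bytes.
Bytes at offsets 0..3: 9B 01 D3 EC.
In little-endian order the low byte comes first in memory.
Reassemble most-significant byte first: EC D3 01 9B → 0xECD3019B.
Top bit is set, so as a signed 32-bit value this is 0xECD3019B − 2^32 = -321715813.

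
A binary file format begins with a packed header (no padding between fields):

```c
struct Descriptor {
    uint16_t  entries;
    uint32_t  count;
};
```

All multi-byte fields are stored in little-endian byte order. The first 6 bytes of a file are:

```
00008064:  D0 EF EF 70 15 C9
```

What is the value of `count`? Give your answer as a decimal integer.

3373625583

`count` follows `entries` (2 bytes), so it starts at byte offset 2 and occupies 4 bytes.
Bytes at offsets 2..5: EF 70 15 C9.
Little-endian stores the least-significant byte at the lowest address.
Reassemble most-significant byte first: C9 15 70 EF → 0xC91570EF.
0xC91570EF = 3373625583.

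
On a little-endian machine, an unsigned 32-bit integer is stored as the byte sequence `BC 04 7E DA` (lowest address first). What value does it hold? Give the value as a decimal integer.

3665691836

Little-endian stores the least-significant byte at the lowest address.
Reassemble most-significant byte first: DA 7E 04 BC → 0xDA7E04BC.
0xDA7E04BC = 3665691836.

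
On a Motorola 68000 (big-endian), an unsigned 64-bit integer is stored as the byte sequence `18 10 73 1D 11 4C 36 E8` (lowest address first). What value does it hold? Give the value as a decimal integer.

1734012425219094248

Big-endian stores the most-significant byte at the lowest address.
The bytes are already most-significant first: 0x1810731D114C36E8.
0x1810731D114C36E8 = 1734012425219094248.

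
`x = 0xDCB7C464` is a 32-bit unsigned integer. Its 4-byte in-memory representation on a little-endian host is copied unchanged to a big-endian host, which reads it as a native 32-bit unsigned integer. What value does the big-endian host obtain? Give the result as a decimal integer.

Stored little-endian, the bytes at ascending addresses are 64 C4 B7 DC.
Read back as big-endian, the last byte is least significant, giving 0x64C4B7DC.
0x64C4B7DC = 1690613724.

1690613724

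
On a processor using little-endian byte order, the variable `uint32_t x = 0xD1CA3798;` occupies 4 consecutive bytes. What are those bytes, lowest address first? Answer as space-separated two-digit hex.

Split into bytes (most-significant first): D1 CA 37 98.
Little-endian stores the least-significant byte at the lowest address.
So at ascending addresses the bytes are 98 37 CA D1.

98 37 CA D1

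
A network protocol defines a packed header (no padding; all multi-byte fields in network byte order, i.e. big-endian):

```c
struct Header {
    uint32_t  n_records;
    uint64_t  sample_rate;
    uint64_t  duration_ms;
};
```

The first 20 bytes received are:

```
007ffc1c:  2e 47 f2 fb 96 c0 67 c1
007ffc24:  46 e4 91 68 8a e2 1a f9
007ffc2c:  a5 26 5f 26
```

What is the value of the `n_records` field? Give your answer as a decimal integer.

776467195

`n_records` is the first field, at byte offset 0, occupying 4 bytes.
Bytes at offsets 0..3: 2E 47 F2 FB.
Big-endian: lowest address holds the most-significant byte.
The bytes are already most-significant first: 0x2E47F2FB.
0x2E47F2FB = 776467195.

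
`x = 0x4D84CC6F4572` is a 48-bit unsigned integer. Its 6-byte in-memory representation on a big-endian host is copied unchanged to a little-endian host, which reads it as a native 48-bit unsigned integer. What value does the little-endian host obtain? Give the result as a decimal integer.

Stored big-endian, the bytes at ascending addresses are 4D 84 CC 6F 45 72.
Read back as little-endian, the first byte is least significant, giving 0x72456FCC844D.
0x72456FCC844D = 125642553984077.

125642553984077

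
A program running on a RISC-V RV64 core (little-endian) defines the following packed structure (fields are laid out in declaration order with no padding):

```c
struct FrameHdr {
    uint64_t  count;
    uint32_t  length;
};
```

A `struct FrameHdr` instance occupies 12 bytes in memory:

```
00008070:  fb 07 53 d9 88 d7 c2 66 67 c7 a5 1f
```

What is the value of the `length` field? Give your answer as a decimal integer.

530958183

`length` follows `count` (8 bytes), so it starts at byte offset 8 and occupies 4 bytes.
Bytes at offsets 8..11: 67 C7 A5 1F.
In little-endian order the low byte comes first in memory.
Reassemble most-significant byte first: 1F A5 C7 67 → 0x1FA5C767.
0x1FA5C767 = 530958183.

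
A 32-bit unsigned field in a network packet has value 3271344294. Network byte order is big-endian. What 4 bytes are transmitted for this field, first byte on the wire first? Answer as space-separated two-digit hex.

3271344294 in hexadecimal, padded to 32 bits, is 0xC2FCC0A6.
Split into bytes (most-significant first): C2 FC C0 A6.
In big-endian order the high byte comes first in memory.
So the memory order matches the most-significant-first order: C2 FC C0 A6.

C2 FC C0 A6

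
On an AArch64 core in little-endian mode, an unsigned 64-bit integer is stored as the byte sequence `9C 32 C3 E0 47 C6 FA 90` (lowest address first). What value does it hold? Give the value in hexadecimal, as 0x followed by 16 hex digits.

Little-endian stores the least-significant byte at the lowest address.
Reassemble most-significant byte first: 90 FA C6 47 E0 C3 32 9C → 0x90FAC647E0C3329C.

0x90FAC647E0C3329C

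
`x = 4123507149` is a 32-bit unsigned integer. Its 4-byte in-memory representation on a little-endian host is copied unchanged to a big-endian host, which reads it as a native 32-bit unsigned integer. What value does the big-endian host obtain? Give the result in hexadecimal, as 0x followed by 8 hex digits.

4123507149 in 32-bit hexadecimal is 0xF5C7B9CD.
Stored little-endian, the bytes at ascending addresses are CD B9 C7 F5.
Read back as big-endian, the last byte is least significant, giving 0xCDB9C7F5.

0xCDB9C7F5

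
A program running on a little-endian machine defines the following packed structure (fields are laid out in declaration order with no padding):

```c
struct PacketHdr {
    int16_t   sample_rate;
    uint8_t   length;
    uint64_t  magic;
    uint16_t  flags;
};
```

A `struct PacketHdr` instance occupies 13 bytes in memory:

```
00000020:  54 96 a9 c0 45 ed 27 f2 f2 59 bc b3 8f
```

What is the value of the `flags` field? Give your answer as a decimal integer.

36787

`flags` follows `sample_rate` (2 B), `length` (1 B), `magic` (8 B), so it starts at offset 2 + 1 + 8 = 11 and occupies 2 bytes.
Bytes at offsets 11..12: B3 8F.
Little-endian: lowest address holds the least-significant byte.
Reassemble most-significant byte first: 8F B3 → 0x8FB3.
0x8FB3 = 36787.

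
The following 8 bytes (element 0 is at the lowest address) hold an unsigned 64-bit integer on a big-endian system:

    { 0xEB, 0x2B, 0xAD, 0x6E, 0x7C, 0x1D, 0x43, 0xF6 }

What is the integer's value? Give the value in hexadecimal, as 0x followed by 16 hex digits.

In big-endian order the high byte comes first in memory.
The bytes are already most-significant first: 0xEB2BAD6E7C1D43F6.

0xEB2BAD6E7C1D43F6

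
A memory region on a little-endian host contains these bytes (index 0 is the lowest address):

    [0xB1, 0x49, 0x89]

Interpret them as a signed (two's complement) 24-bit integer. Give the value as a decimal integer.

-7779919

In little-endian order the low byte comes first in memory.
Reassemble most-significant byte first: 89 49 B1 → 0x8949B1.
Top bit is set, so as a signed 24-bit value this is 0x8949B1 − 2^24 = -7779919.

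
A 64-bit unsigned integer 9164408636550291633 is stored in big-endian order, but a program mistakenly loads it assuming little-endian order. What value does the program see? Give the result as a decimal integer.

9164408636550291633 in 64-bit hexadecimal is 0x7F2E85198E1A20B1.
Stored big-endian, the bytes at ascending addresses are 7F 2E 85 19 8E 1A 20 B1.
Read back as little-endian, the first byte is least significant, giving 0xB1201A8E19852E7F.
0xB1201A8E19852E7F = 12763230541583822463.

12763230541583822463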